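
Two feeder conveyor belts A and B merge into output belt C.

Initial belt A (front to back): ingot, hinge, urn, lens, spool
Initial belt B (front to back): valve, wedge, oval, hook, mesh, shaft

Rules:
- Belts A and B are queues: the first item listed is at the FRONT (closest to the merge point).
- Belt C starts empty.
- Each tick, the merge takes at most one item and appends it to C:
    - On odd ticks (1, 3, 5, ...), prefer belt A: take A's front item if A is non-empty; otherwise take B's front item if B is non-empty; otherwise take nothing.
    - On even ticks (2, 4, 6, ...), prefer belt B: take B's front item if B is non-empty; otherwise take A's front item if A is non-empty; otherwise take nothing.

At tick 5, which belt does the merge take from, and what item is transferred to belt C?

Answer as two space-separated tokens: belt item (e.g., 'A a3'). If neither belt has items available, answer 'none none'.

Answer: A urn

Derivation:
Tick 1: prefer A, take ingot from A; A=[hinge,urn,lens,spool] B=[valve,wedge,oval,hook,mesh,shaft] C=[ingot]
Tick 2: prefer B, take valve from B; A=[hinge,urn,lens,spool] B=[wedge,oval,hook,mesh,shaft] C=[ingot,valve]
Tick 3: prefer A, take hinge from A; A=[urn,lens,spool] B=[wedge,oval,hook,mesh,shaft] C=[ingot,valve,hinge]
Tick 4: prefer B, take wedge from B; A=[urn,lens,spool] B=[oval,hook,mesh,shaft] C=[ingot,valve,hinge,wedge]
Tick 5: prefer A, take urn from A; A=[lens,spool] B=[oval,hook,mesh,shaft] C=[ingot,valve,hinge,wedge,urn]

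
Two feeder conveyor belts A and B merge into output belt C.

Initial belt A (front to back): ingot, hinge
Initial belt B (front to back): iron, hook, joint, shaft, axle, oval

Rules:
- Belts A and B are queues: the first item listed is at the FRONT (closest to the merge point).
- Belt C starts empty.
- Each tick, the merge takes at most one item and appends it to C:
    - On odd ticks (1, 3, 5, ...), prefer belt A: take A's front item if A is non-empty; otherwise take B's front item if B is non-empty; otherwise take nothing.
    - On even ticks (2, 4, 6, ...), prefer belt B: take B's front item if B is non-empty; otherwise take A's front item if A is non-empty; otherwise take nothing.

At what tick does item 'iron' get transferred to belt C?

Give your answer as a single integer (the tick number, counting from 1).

Answer: 2

Derivation:
Tick 1: prefer A, take ingot from A; A=[hinge] B=[iron,hook,joint,shaft,axle,oval] C=[ingot]
Tick 2: prefer B, take iron from B; A=[hinge] B=[hook,joint,shaft,axle,oval] C=[ingot,iron]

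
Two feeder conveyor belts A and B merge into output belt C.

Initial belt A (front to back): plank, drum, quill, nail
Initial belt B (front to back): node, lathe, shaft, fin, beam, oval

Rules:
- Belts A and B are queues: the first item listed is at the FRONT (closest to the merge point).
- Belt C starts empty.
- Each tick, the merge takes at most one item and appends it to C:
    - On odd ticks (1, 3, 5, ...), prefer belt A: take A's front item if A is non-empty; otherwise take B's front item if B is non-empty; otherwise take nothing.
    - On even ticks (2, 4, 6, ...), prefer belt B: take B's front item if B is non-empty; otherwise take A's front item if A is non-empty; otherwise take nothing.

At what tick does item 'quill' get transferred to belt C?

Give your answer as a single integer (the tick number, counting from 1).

Tick 1: prefer A, take plank from A; A=[drum,quill,nail] B=[node,lathe,shaft,fin,beam,oval] C=[plank]
Tick 2: prefer B, take node from B; A=[drum,quill,nail] B=[lathe,shaft,fin,beam,oval] C=[plank,node]
Tick 3: prefer A, take drum from A; A=[quill,nail] B=[lathe,shaft,fin,beam,oval] C=[plank,node,drum]
Tick 4: prefer B, take lathe from B; A=[quill,nail] B=[shaft,fin,beam,oval] C=[plank,node,drum,lathe]
Tick 5: prefer A, take quill from A; A=[nail] B=[shaft,fin,beam,oval] C=[plank,node,drum,lathe,quill]

Answer: 5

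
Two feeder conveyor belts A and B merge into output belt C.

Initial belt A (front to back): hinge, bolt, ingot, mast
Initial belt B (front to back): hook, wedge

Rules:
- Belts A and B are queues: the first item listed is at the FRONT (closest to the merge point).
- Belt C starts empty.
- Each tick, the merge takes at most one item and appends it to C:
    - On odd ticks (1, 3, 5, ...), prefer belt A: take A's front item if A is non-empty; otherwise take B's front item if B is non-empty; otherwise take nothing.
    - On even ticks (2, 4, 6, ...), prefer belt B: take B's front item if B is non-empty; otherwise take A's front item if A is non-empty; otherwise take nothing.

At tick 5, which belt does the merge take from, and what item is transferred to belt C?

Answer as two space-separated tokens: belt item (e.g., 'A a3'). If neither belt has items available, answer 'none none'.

Answer: A ingot

Derivation:
Tick 1: prefer A, take hinge from A; A=[bolt,ingot,mast] B=[hook,wedge] C=[hinge]
Tick 2: prefer B, take hook from B; A=[bolt,ingot,mast] B=[wedge] C=[hinge,hook]
Tick 3: prefer A, take bolt from A; A=[ingot,mast] B=[wedge] C=[hinge,hook,bolt]
Tick 4: prefer B, take wedge from B; A=[ingot,mast] B=[-] C=[hinge,hook,bolt,wedge]
Tick 5: prefer A, take ingot from A; A=[mast] B=[-] C=[hinge,hook,bolt,wedge,ingot]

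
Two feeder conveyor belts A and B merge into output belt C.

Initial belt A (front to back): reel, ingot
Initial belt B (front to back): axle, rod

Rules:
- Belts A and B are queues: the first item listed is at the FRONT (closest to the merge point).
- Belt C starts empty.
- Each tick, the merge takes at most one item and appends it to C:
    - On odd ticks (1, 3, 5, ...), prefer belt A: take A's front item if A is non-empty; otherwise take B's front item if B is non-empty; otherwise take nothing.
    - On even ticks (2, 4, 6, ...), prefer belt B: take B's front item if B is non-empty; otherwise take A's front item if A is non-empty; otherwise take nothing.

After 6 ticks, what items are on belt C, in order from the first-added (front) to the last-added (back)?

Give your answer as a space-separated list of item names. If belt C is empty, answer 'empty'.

Answer: reel axle ingot rod

Derivation:
Tick 1: prefer A, take reel from A; A=[ingot] B=[axle,rod] C=[reel]
Tick 2: prefer B, take axle from B; A=[ingot] B=[rod] C=[reel,axle]
Tick 3: prefer A, take ingot from A; A=[-] B=[rod] C=[reel,axle,ingot]
Tick 4: prefer B, take rod from B; A=[-] B=[-] C=[reel,axle,ingot,rod]
Tick 5: prefer A, both empty, nothing taken; A=[-] B=[-] C=[reel,axle,ingot,rod]
Tick 6: prefer B, both empty, nothing taken; A=[-] B=[-] C=[reel,axle,ingot,rod]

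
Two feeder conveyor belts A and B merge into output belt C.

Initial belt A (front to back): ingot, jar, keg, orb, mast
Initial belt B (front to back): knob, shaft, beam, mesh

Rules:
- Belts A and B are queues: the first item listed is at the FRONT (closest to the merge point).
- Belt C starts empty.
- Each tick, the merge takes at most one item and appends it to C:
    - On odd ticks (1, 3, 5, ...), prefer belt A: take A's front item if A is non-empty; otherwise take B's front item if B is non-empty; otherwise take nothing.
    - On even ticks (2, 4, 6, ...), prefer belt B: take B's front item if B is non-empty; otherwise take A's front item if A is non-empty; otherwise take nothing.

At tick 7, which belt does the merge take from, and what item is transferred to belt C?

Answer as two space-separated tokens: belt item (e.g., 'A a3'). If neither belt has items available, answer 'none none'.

Tick 1: prefer A, take ingot from A; A=[jar,keg,orb,mast] B=[knob,shaft,beam,mesh] C=[ingot]
Tick 2: prefer B, take knob from B; A=[jar,keg,orb,mast] B=[shaft,beam,mesh] C=[ingot,knob]
Tick 3: prefer A, take jar from A; A=[keg,orb,mast] B=[shaft,beam,mesh] C=[ingot,knob,jar]
Tick 4: prefer B, take shaft from B; A=[keg,orb,mast] B=[beam,mesh] C=[ingot,knob,jar,shaft]
Tick 5: prefer A, take keg from A; A=[orb,mast] B=[beam,mesh] C=[ingot,knob,jar,shaft,keg]
Tick 6: prefer B, take beam from B; A=[orb,mast] B=[mesh] C=[ingot,knob,jar,shaft,keg,beam]
Tick 7: prefer A, take orb from A; A=[mast] B=[mesh] C=[ingot,knob,jar,shaft,keg,beam,orb]

Answer: A orb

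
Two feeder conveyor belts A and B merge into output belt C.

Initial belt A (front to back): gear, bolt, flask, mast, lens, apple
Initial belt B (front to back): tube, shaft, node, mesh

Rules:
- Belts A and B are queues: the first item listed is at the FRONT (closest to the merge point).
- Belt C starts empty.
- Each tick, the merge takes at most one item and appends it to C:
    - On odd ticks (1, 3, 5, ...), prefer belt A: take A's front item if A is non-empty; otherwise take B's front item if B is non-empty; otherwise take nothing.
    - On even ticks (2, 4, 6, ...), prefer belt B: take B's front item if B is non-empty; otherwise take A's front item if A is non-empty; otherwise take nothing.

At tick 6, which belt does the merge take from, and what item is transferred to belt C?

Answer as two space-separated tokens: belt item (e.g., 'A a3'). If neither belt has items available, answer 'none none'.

Tick 1: prefer A, take gear from A; A=[bolt,flask,mast,lens,apple] B=[tube,shaft,node,mesh] C=[gear]
Tick 2: prefer B, take tube from B; A=[bolt,flask,mast,lens,apple] B=[shaft,node,mesh] C=[gear,tube]
Tick 3: prefer A, take bolt from A; A=[flask,mast,lens,apple] B=[shaft,node,mesh] C=[gear,tube,bolt]
Tick 4: prefer B, take shaft from B; A=[flask,mast,lens,apple] B=[node,mesh] C=[gear,tube,bolt,shaft]
Tick 5: prefer A, take flask from A; A=[mast,lens,apple] B=[node,mesh] C=[gear,tube,bolt,shaft,flask]
Tick 6: prefer B, take node from B; A=[mast,lens,apple] B=[mesh] C=[gear,tube,bolt,shaft,flask,node]

Answer: B node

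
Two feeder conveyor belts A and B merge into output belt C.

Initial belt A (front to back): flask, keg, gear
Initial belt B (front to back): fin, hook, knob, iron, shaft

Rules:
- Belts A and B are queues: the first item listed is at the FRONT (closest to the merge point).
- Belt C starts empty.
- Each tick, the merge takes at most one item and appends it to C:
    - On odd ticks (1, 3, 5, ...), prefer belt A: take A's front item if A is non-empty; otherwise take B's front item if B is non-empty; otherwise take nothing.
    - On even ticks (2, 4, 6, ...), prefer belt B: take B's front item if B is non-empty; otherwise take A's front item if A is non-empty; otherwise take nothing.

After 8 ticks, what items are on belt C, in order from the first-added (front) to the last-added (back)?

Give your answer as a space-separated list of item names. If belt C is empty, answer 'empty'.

Tick 1: prefer A, take flask from A; A=[keg,gear] B=[fin,hook,knob,iron,shaft] C=[flask]
Tick 2: prefer B, take fin from B; A=[keg,gear] B=[hook,knob,iron,shaft] C=[flask,fin]
Tick 3: prefer A, take keg from A; A=[gear] B=[hook,knob,iron,shaft] C=[flask,fin,keg]
Tick 4: prefer B, take hook from B; A=[gear] B=[knob,iron,shaft] C=[flask,fin,keg,hook]
Tick 5: prefer A, take gear from A; A=[-] B=[knob,iron,shaft] C=[flask,fin,keg,hook,gear]
Tick 6: prefer B, take knob from B; A=[-] B=[iron,shaft] C=[flask,fin,keg,hook,gear,knob]
Tick 7: prefer A, take iron from B; A=[-] B=[shaft] C=[flask,fin,keg,hook,gear,knob,iron]
Tick 8: prefer B, take shaft from B; A=[-] B=[-] C=[flask,fin,keg,hook,gear,knob,iron,shaft]

Answer: flask fin keg hook gear knob iron shaft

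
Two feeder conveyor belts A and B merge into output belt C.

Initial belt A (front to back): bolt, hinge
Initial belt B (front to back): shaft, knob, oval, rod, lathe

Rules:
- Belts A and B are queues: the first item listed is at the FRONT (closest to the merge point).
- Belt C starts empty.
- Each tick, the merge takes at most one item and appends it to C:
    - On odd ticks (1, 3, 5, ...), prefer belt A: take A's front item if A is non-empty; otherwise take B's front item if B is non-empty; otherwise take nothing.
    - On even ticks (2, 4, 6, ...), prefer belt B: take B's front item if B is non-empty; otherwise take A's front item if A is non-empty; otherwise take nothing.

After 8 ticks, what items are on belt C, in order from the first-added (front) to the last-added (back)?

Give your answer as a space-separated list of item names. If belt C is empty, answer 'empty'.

Tick 1: prefer A, take bolt from A; A=[hinge] B=[shaft,knob,oval,rod,lathe] C=[bolt]
Tick 2: prefer B, take shaft from B; A=[hinge] B=[knob,oval,rod,lathe] C=[bolt,shaft]
Tick 3: prefer A, take hinge from A; A=[-] B=[knob,oval,rod,lathe] C=[bolt,shaft,hinge]
Tick 4: prefer B, take knob from B; A=[-] B=[oval,rod,lathe] C=[bolt,shaft,hinge,knob]
Tick 5: prefer A, take oval from B; A=[-] B=[rod,lathe] C=[bolt,shaft,hinge,knob,oval]
Tick 6: prefer B, take rod from B; A=[-] B=[lathe] C=[bolt,shaft,hinge,knob,oval,rod]
Tick 7: prefer A, take lathe from B; A=[-] B=[-] C=[bolt,shaft,hinge,knob,oval,rod,lathe]
Tick 8: prefer B, both empty, nothing taken; A=[-] B=[-] C=[bolt,shaft,hinge,knob,oval,rod,lathe]

Answer: bolt shaft hinge knob oval rod lathe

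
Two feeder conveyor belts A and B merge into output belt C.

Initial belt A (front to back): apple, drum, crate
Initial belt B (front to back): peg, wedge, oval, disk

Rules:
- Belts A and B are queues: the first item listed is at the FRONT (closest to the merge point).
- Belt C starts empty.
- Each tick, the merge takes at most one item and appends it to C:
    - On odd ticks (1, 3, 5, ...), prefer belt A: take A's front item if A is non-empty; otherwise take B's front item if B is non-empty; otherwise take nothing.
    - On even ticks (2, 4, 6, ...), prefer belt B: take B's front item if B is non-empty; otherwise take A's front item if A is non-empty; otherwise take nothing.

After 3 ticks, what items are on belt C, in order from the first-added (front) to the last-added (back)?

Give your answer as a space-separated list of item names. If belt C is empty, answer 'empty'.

Answer: apple peg drum

Derivation:
Tick 1: prefer A, take apple from A; A=[drum,crate] B=[peg,wedge,oval,disk] C=[apple]
Tick 2: prefer B, take peg from B; A=[drum,crate] B=[wedge,oval,disk] C=[apple,peg]
Tick 3: prefer A, take drum from A; A=[crate] B=[wedge,oval,disk] C=[apple,peg,drum]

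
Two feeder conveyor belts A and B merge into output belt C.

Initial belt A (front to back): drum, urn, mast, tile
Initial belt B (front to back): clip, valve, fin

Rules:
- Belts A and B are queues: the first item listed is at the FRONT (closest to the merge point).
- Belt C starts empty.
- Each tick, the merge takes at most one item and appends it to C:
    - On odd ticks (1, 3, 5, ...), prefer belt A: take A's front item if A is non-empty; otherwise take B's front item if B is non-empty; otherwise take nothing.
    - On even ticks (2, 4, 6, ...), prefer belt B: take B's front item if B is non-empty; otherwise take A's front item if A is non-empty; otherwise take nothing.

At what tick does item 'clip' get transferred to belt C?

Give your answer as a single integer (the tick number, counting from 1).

Answer: 2

Derivation:
Tick 1: prefer A, take drum from A; A=[urn,mast,tile] B=[clip,valve,fin] C=[drum]
Tick 2: prefer B, take clip from B; A=[urn,mast,tile] B=[valve,fin] C=[drum,clip]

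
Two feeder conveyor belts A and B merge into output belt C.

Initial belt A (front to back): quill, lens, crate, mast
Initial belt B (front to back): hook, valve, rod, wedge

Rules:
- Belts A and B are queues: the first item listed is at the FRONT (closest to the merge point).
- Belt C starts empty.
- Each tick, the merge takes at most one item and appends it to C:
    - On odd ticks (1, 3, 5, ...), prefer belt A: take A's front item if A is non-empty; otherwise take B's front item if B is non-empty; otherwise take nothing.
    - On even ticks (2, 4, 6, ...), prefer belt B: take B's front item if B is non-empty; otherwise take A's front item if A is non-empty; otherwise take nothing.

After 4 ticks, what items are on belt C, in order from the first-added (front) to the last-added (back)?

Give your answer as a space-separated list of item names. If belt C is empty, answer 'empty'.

Tick 1: prefer A, take quill from A; A=[lens,crate,mast] B=[hook,valve,rod,wedge] C=[quill]
Tick 2: prefer B, take hook from B; A=[lens,crate,mast] B=[valve,rod,wedge] C=[quill,hook]
Tick 3: prefer A, take lens from A; A=[crate,mast] B=[valve,rod,wedge] C=[quill,hook,lens]
Tick 4: prefer B, take valve from B; A=[crate,mast] B=[rod,wedge] C=[quill,hook,lens,valve]

Answer: quill hook lens valve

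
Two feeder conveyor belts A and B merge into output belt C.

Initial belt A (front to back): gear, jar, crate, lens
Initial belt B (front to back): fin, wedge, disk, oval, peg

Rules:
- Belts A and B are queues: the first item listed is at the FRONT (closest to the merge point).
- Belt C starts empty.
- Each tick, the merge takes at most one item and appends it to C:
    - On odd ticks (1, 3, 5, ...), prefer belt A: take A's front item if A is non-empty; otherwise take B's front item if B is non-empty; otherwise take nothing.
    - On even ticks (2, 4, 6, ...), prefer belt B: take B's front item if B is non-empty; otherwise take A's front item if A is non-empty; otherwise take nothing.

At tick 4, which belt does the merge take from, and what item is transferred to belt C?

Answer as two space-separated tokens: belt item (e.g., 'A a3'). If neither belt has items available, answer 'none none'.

Tick 1: prefer A, take gear from A; A=[jar,crate,lens] B=[fin,wedge,disk,oval,peg] C=[gear]
Tick 2: prefer B, take fin from B; A=[jar,crate,lens] B=[wedge,disk,oval,peg] C=[gear,fin]
Tick 3: prefer A, take jar from A; A=[crate,lens] B=[wedge,disk,oval,peg] C=[gear,fin,jar]
Tick 4: prefer B, take wedge from B; A=[crate,lens] B=[disk,oval,peg] C=[gear,fin,jar,wedge]

Answer: B wedge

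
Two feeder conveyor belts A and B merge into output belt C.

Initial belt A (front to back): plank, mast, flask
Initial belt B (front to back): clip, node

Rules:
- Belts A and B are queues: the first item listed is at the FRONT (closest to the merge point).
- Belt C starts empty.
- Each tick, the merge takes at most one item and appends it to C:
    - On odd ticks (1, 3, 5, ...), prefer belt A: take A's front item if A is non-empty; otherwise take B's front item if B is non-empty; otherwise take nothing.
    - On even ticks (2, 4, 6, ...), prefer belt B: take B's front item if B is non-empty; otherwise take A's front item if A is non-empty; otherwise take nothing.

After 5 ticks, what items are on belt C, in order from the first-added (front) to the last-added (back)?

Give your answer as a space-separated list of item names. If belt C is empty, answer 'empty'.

Answer: plank clip mast node flask

Derivation:
Tick 1: prefer A, take plank from A; A=[mast,flask] B=[clip,node] C=[plank]
Tick 2: prefer B, take clip from B; A=[mast,flask] B=[node] C=[plank,clip]
Tick 3: prefer A, take mast from A; A=[flask] B=[node] C=[plank,clip,mast]
Tick 4: prefer B, take node from B; A=[flask] B=[-] C=[plank,clip,mast,node]
Tick 5: prefer A, take flask from A; A=[-] B=[-] C=[plank,clip,mast,node,flask]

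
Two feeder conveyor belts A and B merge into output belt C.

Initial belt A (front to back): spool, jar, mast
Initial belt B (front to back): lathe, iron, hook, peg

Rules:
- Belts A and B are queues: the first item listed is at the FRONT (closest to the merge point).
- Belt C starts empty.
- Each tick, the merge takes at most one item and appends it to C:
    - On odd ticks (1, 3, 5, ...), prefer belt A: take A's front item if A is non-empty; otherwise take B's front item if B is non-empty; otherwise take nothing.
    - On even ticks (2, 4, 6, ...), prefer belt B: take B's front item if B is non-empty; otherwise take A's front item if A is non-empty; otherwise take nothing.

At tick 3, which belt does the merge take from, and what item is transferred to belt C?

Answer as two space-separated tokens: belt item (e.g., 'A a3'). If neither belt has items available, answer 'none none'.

Answer: A jar

Derivation:
Tick 1: prefer A, take spool from A; A=[jar,mast] B=[lathe,iron,hook,peg] C=[spool]
Tick 2: prefer B, take lathe from B; A=[jar,mast] B=[iron,hook,peg] C=[spool,lathe]
Tick 3: prefer A, take jar from A; A=[mast] B=[iron,hook,peg] C=[spool,lathe,jar]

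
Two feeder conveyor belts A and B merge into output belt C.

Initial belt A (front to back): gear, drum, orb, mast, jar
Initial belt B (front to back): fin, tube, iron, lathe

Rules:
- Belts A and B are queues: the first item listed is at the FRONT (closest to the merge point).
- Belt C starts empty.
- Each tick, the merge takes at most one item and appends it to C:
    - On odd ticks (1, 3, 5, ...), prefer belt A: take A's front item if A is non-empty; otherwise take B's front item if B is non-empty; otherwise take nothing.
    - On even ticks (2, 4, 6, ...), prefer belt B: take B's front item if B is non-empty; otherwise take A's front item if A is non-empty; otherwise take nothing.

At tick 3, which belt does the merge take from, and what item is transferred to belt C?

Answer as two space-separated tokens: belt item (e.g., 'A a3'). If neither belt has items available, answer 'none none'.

Answer: A drum

Derivation:
Tick 1: prefer A, take gear from A; A=[drum,orb,mast,jar] B=[fin,tube,iron,lathe] C=[gear]
Tick 2: prefer B, take fin from B; A=[drum,orb,mast,jar] B=[tube,iron,lathe] C=[gear,fin]
Tick 3: prefer A, take drum from A; A=[orb,mast,jar] B=[tube,iron,lathe] C=[gear,fin,drum]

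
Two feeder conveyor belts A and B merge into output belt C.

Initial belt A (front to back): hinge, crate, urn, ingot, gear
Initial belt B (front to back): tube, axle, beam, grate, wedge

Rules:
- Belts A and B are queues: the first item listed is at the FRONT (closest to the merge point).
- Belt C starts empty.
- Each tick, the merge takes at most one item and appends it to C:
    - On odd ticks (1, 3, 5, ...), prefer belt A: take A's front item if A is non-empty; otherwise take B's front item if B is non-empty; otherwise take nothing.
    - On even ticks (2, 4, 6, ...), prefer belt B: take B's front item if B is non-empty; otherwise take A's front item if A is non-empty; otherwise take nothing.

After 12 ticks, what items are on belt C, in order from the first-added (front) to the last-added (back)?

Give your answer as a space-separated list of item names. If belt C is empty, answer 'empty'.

Tick 1: prefer A, take hinge from A; A=[crate,urn,ingot,gear] B=[tube,axle,beam,grate,wedge] C=[hinge]
Tick 2: prefer B, take tube from B; A=[crate,urn,ingot,gear] B=[axle,beam,grate,wedge] C=[hinge,tube]
Tick 3: prefer A, take crate from A; A=[urn,ingot,gear] B=[axle,beam,grate,wedge] C=[hinge,tube,crate]
Tick 4: prefer B, take axle from B; A=[urn,ingot,gear] B=[beam,grate,wedge] C=[hinge,tube,crate,axle]
Tick 5: prefer A, take urn from A; A=[ingot,gear] B=[beam,grate,wedge] C=[hinge,tube,crate,axle,urn]
Tick 6: prefer B, take beam from B; A=[ingot,gear] B=[grate,wedge] C=[hinge,tube,crate,axle,urn,beam]
Tick 7: prefer A, take ingot from A; A=[gear] B=[grate,wedge] C=[hinge,tube,crate,axle,urn,beam,ingot]
Tick 8: prefer B, take grate from B; A=[gear] B=[wedge] C=[hinge,tube,crate,axle,urn,beam,ingot,grate]
Tick 9: prefer A, take gear from A; A=[-] B=[wedge] C=[hinge,tube,crate,axle,urn,beam,ingot,grate,gear]
Tick 10: prefer B, take wedge from B; A=[-] B=[-] C=[hinge,tube,crate,axle,urn,beam,ingot,grate,gear,wedge]
Tick 11: prefer A, both empty, nothing taken; A=[-] B=[-] C=[hinge,tube,crate,axle,urn,beam,ingot,grate,gear,wedge]
Tick 12: prefer B, both empty, nothing taken; A=[-] B=[-] C=[hinge,tube,crate,axle,urn,beam,ingot,grate,gear,wedge]

Answer: hinge tube crate axle urn beam ingot grate gear wedge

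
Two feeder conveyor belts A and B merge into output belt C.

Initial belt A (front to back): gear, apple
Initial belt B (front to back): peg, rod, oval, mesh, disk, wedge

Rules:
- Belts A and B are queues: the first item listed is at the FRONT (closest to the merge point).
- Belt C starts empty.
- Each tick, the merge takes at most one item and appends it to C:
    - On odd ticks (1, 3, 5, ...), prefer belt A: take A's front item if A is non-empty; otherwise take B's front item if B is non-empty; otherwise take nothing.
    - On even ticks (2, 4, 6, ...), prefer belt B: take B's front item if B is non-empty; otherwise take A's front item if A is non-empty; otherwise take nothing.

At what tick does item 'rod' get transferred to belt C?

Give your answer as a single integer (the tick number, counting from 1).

Answer: 4

Derivation:
Tick 1: prefer A, take gear from A; A=[apple] B=[peg,rod,oval,mesh,disk,wedge] C=[gear]
Tick 2: prefer B, take peg from B; A=[apple] B=[rod,oval,mesh,disk,wedge] C=[gear,peg]
Tick 3: prefer A, take apple from A; A=[-] B=[rod,oval,mesh,disk,wedge] C=[gear,peg,apple]
Tick 4: prefer B, take rod from B; A=[-] B=[oval,mesh,disk,wedge] C=[gear,peg,apple,rod]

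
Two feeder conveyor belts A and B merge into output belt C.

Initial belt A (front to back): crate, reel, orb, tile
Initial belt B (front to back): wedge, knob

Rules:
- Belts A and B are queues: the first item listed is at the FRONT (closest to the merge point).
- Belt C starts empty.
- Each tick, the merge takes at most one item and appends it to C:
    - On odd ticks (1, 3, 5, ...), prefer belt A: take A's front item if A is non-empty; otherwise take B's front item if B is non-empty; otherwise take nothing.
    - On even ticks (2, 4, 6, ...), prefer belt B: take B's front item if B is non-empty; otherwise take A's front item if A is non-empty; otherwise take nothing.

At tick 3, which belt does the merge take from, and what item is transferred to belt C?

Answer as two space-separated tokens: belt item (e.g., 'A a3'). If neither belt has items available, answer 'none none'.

Tick 1: prefer A, take crate from A; A=[reel,orb,tile] B=[wedge,knob] C=[crate]
Tick 2: prefer B, take wedge from B; A=[reel,orb,tile] B=[knob] C=[crate,wedge]
Tick 3: prefer A, take reel from A; A=[orb,tile] B=[knob] C=[crate,wedge,reel]

Answer: A reel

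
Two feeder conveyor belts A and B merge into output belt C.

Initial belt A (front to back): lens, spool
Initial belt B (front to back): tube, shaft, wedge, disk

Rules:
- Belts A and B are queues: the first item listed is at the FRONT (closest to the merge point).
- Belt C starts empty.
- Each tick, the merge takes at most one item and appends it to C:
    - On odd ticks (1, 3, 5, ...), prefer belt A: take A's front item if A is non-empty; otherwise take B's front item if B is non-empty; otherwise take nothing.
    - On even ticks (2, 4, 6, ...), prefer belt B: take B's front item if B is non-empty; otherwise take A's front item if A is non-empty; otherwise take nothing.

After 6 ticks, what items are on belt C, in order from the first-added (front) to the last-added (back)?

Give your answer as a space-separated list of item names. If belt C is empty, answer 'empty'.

Tick 1: prefer A, take lens from A; A=[spool] B=[tube,shaft,wedge,disk] C=[lens]
Tick 2: prefer B, take tube from B; A=[spool] B=[shaft,wedge,disk] C=[lens,tube]
Tick 3: prefer A, take spool from A; A=[-] B=[shaft,wedge,disk] C=[lens,tube,spool]
Tick 4: prefer B, take shaft from B; A=[-] B=[wedge,disk] C=[lens,tube,spool,shaft]
Tick 5: prefer A, take wedge from B; A=[-] B=[disk] C=[lens,tube,spool,shaft,wedge]
Tick 6: prefer B, take disk from B; A=[-] B=[-] C=[lens,tube,spool,shaft,wedge,disk]

Answer: lens tube spool shaft wedge disk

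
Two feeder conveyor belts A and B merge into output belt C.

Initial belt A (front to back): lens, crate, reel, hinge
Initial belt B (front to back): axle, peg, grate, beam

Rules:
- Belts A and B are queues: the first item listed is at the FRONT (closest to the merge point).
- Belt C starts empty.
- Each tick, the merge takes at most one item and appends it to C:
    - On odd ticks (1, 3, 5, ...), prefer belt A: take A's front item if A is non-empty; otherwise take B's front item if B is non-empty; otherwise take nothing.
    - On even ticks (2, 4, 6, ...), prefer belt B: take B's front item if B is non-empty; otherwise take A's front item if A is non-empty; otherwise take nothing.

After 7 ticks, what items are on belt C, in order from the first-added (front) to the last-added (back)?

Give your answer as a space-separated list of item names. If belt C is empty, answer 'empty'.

Answer: lens axle crate peg reel grate hinge

Derivation:
Tick 1: prefer A, take lens from A; A=[crate,reel,hinge] B=[axle,peg,grate,beam] C=[lens]
Tick 2: prefer B, take axle from B; A=[crate,reel,hinge] B=[peg,grate,beam] C=[lens,axle]
Tick 3: prefer A, take crate from A; A=[reel,hinge] B=[peg,grate,beam] C=[lens,axle,crate]
Tick 4: prefer B, take peg from B; A=[reel,hinge] B=[grate,beam] C=[lens,axle,crate,peg]
Tick 5: prefer A, take reel from A; A=[hinge] B=[grate,beam] C=[lens,axle,crate,peg,reel]
Tick 6: prefer B, take grate from B; A=[hinge] B=[beam] C=[lens,axle,crate,peg,reel,grate]
Tick 7: prefer A, take hinge from A; A=[-] B=[beam] C=[lens,axle,crate,peg,reel,grate,hinge]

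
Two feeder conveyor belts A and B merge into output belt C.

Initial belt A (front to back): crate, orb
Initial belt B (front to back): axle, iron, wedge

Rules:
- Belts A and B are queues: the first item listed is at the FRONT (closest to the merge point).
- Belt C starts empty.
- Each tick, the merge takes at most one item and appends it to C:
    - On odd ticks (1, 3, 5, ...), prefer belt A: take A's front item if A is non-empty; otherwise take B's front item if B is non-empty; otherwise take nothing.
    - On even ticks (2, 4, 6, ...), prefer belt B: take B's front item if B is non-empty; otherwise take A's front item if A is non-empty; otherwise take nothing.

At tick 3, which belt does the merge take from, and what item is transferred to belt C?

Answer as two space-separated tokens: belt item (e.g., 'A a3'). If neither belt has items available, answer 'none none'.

Tick 1: prefer A, take crate from A; A=[orb] B=[axle,iron,wedge] C=[crate]
Tick 2: prefer B, take axle from B; A=[orb] B=[iron,wedge] C=[crate,axle]
Tick 3: prefer A, take orb from A; A=[-] B=[iron,wedge] C=[crate,axle,orb]

Answer: A orb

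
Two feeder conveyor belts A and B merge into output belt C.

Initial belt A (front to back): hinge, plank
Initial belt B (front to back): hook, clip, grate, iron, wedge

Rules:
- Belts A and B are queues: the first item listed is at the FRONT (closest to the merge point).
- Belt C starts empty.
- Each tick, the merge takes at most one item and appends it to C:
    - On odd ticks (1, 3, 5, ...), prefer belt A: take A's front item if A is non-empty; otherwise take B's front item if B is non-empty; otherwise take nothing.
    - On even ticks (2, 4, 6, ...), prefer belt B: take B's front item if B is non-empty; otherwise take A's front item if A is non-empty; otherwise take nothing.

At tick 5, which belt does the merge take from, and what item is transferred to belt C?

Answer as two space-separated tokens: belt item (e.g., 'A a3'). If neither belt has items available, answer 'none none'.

Tick 1: prefer A, take hinge from A; A=[plank] B=[hook,clip,grate,iron,wedge] C=[hinge]
Tick 2: prefer B, take hook from B; A=[plank] B=[clip,grate,iron,wedge] C=[hinge,hook]
Tick 3: prefer A, take plank from A; A=[-] B=[clip,grate,iron,wedge] C=[hinge,hook,plank]
Tick 4: prefer B, take clip from B; A=[-] B=[grate,iron,wedge] C=[hinge,hook,plank,clip]
Tick 5: prefer A, take grate from B; A=[-] B=[iron,wedge] C=[hinge,hook,plank,clip,grate]

Answer: B grate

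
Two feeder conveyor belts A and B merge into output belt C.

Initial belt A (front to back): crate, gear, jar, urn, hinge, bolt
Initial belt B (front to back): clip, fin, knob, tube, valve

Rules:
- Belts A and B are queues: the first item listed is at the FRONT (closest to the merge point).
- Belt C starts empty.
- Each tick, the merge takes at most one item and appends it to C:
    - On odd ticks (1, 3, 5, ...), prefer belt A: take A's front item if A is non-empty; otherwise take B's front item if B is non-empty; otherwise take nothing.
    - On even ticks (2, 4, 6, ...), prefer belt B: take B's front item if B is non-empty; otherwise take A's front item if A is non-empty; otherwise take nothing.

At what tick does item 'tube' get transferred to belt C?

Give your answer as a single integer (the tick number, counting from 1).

Tick 1: prefer A, take crate from A; A=[gear,jar,urn,hinge,bolt] B=[clip,fin,knob,tube,valve] C=[crate]
Tick 2: prefer B, take clip from B; A=[gear,jar,urn,hinge,bolt] B=[fin,knob,tube,valve] C=[crate,clip]
Tick 3: prefer A, take gear from A; A=[jar,urn,hinge,bolt] B=[fin,knob,tube,valve] C=[crate,clip,gear]
Tick 4: prefer B, take fin from B; A=[jar,urn,hinge,bolt] B=[knob,tube,valve] C=[crate,clip,gear,fin]
Tick 5: prefer A, take jar from A; A=[urn,hinge,bolt] B=[knob,tube,valve] C=[crate,clip,gear,fin,jar]
Tick 6: prefer B, take knob from B; A=[urn,hinge,bolt] B=[tube,valve] C=[crate,clip,gear,fin,jar,knob]
Tick 7: prefer A, take urn from A; A=[hinge,bolt] B=[tube,valve] C=[crate,clip,gear,fin,jar,knob,urn]
Tick 8: prefer B, take tube from B; A=[hinge,bolt] B=[valve] C=[crate,clip,gear,fin,jar,knob,urn,tube]

Answer: 8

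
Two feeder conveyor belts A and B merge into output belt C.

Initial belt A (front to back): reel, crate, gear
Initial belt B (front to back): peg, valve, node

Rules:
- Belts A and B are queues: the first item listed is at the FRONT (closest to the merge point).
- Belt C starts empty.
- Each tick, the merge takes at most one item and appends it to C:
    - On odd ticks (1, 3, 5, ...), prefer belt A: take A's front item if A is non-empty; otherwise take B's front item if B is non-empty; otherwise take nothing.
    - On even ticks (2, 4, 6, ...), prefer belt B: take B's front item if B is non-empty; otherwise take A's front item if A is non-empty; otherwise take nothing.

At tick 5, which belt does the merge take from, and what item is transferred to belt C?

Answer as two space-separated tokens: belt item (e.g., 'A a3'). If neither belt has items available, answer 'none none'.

Answer: A gear

Derivation:
Tick 1: prefer A, take reel from A; A=[crate,gear] B=[peg,valve,node] C=[reel]
Tick 2: prefer B, take peg from B; A=[crate,gear] B=[valve,node] C=[reel,peg]
Tick 3: prefer A, take crate from A; A=[gear] B=[valve,node] C=[reel,peg,crate]
Tick 4: prefer B, take valve from B; A=[gear] B=[node] C=[reel,peg,crate,valve]
Tick 5: prefer A, take gear from A; A=[-] B=[node] C=[reel,peg,crate,valve,gear]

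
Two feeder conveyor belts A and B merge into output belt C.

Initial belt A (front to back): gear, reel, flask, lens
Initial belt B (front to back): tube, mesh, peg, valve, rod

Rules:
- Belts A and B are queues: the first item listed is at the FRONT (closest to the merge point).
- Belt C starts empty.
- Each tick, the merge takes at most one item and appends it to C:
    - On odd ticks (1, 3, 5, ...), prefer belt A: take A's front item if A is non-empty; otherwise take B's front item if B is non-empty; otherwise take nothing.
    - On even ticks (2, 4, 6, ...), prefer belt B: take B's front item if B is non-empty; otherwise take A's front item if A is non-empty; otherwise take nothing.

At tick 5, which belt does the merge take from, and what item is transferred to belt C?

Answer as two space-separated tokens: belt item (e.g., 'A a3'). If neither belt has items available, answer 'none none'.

Tick 1: prefer A, take gear from A; A=[reel,flask,lens] B=[tube,mesh,peg,valve,rod] C=[gear]
Tick 2: prefer B, take tube from B; A=[reel,flask,lens] B=[mesh,peg,valve,rod] C=[gear,tube]
Tick 3: prefer A, take reel from A; A=[flask,lens] B=[mesh,peg,valve,rod] C=[gear,tube,reel]
Tick 4: prefer B, take mesh from B; A=[flask,lens] B=[peg,valve,rod] C=[gear,tube,reel,mesh]
Tick 5: prefer A, take flask from A; A=[lens] B=[peg,valve,rod] C=[gear,tube,reel,mesh,flask]

Answer: A flask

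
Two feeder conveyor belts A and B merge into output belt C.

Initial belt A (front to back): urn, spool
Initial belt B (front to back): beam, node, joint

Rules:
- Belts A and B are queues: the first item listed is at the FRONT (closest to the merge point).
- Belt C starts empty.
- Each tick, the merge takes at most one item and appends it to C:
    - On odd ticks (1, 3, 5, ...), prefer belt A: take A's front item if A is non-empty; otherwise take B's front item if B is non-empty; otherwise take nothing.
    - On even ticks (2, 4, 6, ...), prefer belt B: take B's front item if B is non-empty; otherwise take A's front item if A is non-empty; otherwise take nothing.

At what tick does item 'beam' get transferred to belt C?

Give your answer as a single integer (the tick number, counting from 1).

Tick 1: prefer A, take urn from A; A=[spool] B=[beam,node,joint] C=[urn]
Tick 2: prefer B, take beam from B; A=[spool] B=[node,joint] C=[urn,beam]

Answer: 2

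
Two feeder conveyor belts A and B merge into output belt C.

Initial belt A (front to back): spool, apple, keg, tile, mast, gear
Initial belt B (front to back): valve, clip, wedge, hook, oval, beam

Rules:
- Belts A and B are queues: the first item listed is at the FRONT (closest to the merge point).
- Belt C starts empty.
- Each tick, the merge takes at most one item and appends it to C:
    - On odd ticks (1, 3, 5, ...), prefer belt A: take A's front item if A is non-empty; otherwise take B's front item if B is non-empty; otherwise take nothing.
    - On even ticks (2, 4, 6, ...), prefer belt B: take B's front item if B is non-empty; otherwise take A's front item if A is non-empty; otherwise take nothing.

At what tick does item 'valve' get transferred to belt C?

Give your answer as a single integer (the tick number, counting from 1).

Tick 1: prefer A, take spool from A; A=[apple,keg,tile,mast,gear] B=[valve,clip,wedge,hook,oval,beam] C=[spool]
Tick 2: prefer B, take valve from B; A=[apple,keg,tile,mast,gear] B=[clip,wedge,hook,oval,beam] C=[spool,valve]

Answer: 2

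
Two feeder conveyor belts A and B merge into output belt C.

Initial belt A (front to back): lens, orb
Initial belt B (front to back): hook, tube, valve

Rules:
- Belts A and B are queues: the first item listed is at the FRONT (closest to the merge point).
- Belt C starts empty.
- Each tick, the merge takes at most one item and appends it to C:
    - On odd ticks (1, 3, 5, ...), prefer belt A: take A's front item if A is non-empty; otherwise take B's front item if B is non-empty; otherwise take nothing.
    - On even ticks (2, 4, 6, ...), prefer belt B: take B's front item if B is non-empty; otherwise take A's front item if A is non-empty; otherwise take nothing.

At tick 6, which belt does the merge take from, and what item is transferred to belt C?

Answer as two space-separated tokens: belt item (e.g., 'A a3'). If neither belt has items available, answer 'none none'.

Answer: none none

Derivation:
Tick 1: prefer A, take lens from A; A=[orb] B=[hook,tube,valve] C=[lens]
Tick 2: prefer B, take hook from B; A=[orb] B=[tube,valve] C=[lens,hook]
Tick 3: prefer A, take orb from A; A=[-] B=[tube,valve] C=[lens,hook,orb]
Tick 4: prefer B, take tube from B; A=[-] B=[valve] C=[lens,hook,orb,tube]
Tick 5: prefer A, take valve from B; A=[-] B=[-] C=[lens,hook,orb,tube,valve]
Tick 6: prefer B, both empty, nothing taken; A=[-] B=[-] C=[lens,hook,orb,tube,valve]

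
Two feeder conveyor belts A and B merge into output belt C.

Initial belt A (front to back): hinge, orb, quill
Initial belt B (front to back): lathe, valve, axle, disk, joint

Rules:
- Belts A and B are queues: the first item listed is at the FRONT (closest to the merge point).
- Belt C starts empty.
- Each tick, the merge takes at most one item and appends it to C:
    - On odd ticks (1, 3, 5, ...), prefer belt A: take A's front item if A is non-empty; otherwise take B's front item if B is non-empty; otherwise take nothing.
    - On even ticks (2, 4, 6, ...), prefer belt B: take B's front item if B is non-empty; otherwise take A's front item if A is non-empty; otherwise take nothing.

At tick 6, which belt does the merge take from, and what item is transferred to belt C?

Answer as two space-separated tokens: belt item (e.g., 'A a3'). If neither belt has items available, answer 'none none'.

Answer: B axle

Derivation:
Tick 1: prefer A, take hinge from A; A=[orb,quill] B=[lathe,valve,axle,disk,joint] C=[hinge]
Tick 2: prefer B, take lathe from B; A=[orb,quill] B=[valve,axle,disk,joint] C=[hinge,lathe]
Tick 3: prefer A, take orb from A; A=[quill] B=[valve,axle,disk,joint] C=[hinge,lathe,orb]
Tick 4: prefer B, take valve from B; A=[quill] B=[axle,disk,joint] C=[hinge,lathe,orb,valve]
Tick 5: prefer A, take quill from A; A=[-] B=[axle,disk,joint] C=[hinge,lathe,orb,valve,quill]
Tick 6: prefer B, take axle from B; A=[-] B=[disk,joint] C=[hinge,lathe,orb,valve,quill,axle]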